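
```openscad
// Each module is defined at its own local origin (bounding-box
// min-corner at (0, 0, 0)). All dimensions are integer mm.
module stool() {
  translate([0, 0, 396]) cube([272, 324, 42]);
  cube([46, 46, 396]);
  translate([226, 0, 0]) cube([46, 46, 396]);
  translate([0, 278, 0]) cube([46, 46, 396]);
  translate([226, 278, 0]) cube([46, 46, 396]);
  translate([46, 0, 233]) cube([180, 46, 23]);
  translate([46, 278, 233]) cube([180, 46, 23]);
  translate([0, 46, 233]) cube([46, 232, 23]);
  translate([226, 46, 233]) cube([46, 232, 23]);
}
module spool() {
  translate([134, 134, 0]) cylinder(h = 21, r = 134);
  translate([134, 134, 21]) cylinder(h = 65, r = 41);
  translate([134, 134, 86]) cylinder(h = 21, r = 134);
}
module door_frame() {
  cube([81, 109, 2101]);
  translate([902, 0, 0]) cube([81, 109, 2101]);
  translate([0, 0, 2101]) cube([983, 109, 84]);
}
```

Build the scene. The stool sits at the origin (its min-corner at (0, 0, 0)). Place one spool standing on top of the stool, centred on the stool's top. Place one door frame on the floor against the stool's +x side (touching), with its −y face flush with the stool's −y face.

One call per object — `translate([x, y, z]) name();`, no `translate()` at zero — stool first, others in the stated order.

stool();
translate([2, 28, 438]) spool();
translate([272, 0, 0]) door_frame();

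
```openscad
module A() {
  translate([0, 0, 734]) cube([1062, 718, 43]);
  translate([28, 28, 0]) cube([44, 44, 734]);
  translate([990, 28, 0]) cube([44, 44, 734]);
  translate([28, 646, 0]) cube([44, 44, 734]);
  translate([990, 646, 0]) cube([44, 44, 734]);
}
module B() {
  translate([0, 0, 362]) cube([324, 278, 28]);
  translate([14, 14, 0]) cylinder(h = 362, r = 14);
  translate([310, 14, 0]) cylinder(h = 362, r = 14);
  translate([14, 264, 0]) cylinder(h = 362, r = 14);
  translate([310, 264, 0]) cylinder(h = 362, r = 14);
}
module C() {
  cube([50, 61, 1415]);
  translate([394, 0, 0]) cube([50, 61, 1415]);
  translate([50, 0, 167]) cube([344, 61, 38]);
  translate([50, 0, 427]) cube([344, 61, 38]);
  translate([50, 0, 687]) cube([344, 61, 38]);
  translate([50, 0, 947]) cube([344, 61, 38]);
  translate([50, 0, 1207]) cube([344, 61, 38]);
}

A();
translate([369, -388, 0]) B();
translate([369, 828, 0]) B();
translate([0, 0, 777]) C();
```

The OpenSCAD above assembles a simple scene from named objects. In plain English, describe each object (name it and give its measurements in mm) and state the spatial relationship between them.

A is a rectangular dining table. The top is 1062×718×43 mm with its upper surface at z = 777 mm. It stands on four 44×44 mm square legs, each inset 28 mm from the nearest pair of top edges, running from the floor to the underside of the top.

B is a simple wooden stool: a rectangular seat 324 mm (x) by 278 mm (y), 28 mm thick, top face at z = 390 mm, on four round legs, each 28 mm in diameter. The legs rest on z = 0, each leg's axis is inset half a diameter from the nearest pair of seat edges (so the leg's bounding box is flush with the corner).

C is a straight ladder. Two 50×61 mm vertical rails, 1415 mm tall, stand 444 mm apart (outside-to-outside) with their front faces coplanar on the −y side. 5 rungs, each 61 mm deep and 38 mm tall, span between the inner faces of the rails, front faces flush with the rails. The lowest rung's underside is at z = 167 mm and rungs are spaced 260 mm apart (underside to underside).

Two stools sit around the table at the −y, +y sides. The ladder is on top of the table.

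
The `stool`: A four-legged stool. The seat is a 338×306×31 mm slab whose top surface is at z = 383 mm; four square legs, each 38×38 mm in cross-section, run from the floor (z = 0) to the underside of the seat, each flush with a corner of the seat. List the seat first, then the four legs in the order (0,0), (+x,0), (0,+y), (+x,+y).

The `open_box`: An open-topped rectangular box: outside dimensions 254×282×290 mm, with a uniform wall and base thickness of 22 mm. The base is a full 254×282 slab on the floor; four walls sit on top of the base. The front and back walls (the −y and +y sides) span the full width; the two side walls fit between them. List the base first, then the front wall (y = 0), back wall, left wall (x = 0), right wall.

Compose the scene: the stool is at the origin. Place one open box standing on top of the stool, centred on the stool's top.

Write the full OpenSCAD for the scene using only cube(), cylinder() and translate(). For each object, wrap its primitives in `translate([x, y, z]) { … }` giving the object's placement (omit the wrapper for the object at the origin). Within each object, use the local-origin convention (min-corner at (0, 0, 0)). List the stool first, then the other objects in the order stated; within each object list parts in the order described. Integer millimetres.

translate([0, 0, 352]) cube([338, 306, 31]);
cube([38, 38, 352]);
translate([300, 0, 0]) cube([38, 38, 352]);
translate([0, 268, 0]) cube([38, 38, 352]);
translate([300, 268, 0]) cube([38, 38, 352]);
translate([42, 12, 383]) {
  cube([254, 282, 22]);
  translate([0, 0, 22]) cube([254, 22, 268]);
  translate([0, 260, 22]) cube([254, 22, 268]);
  translate([0, 22, 22]) cube([22, 238, 268]);
  translate([232, 22, 22]) cube([22, 238, 268]);
}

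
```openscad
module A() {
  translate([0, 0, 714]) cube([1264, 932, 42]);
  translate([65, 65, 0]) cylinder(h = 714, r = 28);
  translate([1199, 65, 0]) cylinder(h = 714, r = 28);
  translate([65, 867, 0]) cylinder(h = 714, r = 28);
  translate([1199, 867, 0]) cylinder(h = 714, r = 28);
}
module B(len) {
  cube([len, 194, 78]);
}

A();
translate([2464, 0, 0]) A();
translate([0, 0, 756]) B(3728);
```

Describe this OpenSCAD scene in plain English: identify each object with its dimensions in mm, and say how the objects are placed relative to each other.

A is a table with a 1264×932 mm rectangular top, 42 mm thick, top surface at z = 756 mm, supported by four round legs of 56 mm diameter, each leg's bounding box inset 37 mm from the nearest pair of top edges, running from the floor.

B is a rectangular beam 3728 mm long (x), 194 mm deep (y), 78 mm thick (z).

The beam spans the tops of two tables placed 1200 mm apart, resting at z = 756 mm.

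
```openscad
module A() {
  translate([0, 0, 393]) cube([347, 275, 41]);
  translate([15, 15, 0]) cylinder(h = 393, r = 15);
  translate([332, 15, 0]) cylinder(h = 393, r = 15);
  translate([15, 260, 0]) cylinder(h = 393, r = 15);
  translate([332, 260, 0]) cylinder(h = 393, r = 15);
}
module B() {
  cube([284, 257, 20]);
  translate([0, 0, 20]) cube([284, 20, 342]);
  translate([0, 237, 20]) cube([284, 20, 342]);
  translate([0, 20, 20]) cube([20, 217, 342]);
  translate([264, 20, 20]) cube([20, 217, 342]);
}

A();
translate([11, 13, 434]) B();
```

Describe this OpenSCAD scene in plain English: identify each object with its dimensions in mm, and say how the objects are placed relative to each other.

A is a four-legged stool. The seat is a 347×275×41 mm slab whose top surface is at z = 434 mm; four round legs, each 30 mm in diameter, run from the floor (z = 0) to the underside of the seat, each leg's axis is inset half a diameter from the nearest pair of seat edges (so the leg's bounding box is flush with the corner).

B is an open storage box with external size 284×257×362 mm and wall thickness 20 mm (the base is also 20 mm thick). The base covers the whole footprint; the four walls stand on the base, with the y-facing walls full-width and the x-facing walls fitting between their inner faces.

The open box is on top of the stool.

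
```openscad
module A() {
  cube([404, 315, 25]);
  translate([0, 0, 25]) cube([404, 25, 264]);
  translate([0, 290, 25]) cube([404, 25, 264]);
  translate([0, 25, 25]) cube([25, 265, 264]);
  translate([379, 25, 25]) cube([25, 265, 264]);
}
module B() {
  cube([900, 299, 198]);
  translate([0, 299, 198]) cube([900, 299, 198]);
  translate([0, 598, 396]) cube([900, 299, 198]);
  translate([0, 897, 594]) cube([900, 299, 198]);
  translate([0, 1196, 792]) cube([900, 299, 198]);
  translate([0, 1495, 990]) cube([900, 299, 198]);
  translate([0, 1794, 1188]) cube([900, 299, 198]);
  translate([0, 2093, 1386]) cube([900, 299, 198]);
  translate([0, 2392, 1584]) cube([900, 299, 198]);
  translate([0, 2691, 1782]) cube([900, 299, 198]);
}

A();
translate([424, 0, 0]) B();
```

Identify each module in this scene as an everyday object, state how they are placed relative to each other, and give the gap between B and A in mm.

The staircase's nearest face is 20 mm from the open box's +x face.

A is an open box. B is a staircase. The staircase is on the floor beside the open box on its +x side. The gap between the staircase and the open box is 20 mm.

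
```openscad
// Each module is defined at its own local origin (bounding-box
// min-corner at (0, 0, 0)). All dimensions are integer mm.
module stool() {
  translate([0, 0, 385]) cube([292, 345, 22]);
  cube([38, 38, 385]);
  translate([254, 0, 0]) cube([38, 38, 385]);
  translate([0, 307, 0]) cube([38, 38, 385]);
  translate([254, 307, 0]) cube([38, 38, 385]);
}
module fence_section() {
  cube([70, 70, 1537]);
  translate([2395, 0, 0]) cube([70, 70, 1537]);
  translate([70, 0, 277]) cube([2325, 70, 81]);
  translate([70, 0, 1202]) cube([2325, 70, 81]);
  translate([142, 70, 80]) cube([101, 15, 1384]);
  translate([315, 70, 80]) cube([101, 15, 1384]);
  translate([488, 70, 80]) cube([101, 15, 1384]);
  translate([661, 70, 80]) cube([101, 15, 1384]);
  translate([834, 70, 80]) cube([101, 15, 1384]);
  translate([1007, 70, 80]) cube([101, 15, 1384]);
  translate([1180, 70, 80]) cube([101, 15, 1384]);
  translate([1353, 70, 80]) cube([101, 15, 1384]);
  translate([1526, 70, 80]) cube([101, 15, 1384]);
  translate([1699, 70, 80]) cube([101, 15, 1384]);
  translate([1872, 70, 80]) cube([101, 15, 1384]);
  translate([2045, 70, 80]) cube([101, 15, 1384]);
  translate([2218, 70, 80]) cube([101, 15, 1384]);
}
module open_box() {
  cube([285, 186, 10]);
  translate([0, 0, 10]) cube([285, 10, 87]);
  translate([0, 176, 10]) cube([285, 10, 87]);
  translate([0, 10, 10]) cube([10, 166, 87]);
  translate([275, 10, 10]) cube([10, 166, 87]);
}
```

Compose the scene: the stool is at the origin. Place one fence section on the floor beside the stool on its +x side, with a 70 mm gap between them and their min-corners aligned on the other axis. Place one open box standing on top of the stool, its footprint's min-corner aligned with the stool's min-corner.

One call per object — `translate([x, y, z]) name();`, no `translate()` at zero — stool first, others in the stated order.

stool();
translate([362, 0, 0]) fence_section();
translate([0, 0, 407]) open_box();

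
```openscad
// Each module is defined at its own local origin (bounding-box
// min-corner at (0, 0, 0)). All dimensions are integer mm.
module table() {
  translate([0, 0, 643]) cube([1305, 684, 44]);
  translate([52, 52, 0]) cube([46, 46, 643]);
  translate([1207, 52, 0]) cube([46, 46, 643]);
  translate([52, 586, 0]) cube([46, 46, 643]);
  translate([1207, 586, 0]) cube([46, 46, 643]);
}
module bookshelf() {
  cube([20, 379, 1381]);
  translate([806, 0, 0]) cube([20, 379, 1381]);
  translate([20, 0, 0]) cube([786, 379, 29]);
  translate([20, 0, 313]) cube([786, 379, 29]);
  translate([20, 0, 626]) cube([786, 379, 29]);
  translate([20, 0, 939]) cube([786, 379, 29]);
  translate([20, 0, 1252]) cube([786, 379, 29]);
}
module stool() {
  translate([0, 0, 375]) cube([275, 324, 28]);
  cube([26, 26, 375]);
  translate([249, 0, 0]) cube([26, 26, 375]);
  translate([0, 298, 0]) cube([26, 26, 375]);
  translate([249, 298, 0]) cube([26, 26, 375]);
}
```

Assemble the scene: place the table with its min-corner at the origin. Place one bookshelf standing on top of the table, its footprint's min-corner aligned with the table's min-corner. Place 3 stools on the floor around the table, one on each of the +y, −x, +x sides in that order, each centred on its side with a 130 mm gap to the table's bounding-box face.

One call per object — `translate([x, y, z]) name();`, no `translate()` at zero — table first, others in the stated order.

table();
translate([0, 0, 687]) bookshelf();
translate([515, 814, 0]) stool();
translate([-405, 180, 0]) stool();
translate([1435, 180, 0]) stool();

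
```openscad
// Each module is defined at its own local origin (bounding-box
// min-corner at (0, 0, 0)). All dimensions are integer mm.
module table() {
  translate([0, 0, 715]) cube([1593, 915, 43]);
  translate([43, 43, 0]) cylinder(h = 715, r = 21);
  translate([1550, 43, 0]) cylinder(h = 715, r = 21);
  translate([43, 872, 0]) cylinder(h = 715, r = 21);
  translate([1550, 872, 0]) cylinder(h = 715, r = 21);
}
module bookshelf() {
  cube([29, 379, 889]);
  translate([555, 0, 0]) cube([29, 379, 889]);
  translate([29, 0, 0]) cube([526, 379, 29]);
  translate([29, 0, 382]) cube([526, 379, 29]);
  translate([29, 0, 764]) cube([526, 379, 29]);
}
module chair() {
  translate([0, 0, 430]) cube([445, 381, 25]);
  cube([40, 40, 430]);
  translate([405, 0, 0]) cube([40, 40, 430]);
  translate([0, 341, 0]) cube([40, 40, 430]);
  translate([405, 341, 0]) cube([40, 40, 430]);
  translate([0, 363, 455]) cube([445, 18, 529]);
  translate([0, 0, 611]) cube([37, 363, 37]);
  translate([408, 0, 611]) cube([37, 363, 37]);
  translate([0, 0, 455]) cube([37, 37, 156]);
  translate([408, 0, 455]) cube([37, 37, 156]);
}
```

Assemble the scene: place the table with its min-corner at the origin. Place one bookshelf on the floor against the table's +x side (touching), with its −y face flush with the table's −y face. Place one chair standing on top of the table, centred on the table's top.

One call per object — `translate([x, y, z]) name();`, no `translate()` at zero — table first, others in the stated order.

table();
translate([1593, 0, 0]) bookshelf();
translate([574, 267, 758]) chair();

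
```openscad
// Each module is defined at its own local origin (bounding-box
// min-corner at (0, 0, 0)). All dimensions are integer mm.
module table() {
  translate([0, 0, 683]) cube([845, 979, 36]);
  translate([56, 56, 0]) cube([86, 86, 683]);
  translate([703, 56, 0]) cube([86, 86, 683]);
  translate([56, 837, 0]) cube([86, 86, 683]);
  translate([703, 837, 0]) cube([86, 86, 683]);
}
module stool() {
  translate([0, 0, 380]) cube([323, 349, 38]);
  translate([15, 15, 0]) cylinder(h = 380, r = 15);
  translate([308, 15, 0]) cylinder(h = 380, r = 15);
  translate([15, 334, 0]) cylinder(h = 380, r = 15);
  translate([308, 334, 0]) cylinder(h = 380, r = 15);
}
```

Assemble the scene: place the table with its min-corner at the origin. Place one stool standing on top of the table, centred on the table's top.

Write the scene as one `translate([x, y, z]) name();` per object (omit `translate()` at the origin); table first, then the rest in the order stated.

table();
translate([261, 315, 719]) stool();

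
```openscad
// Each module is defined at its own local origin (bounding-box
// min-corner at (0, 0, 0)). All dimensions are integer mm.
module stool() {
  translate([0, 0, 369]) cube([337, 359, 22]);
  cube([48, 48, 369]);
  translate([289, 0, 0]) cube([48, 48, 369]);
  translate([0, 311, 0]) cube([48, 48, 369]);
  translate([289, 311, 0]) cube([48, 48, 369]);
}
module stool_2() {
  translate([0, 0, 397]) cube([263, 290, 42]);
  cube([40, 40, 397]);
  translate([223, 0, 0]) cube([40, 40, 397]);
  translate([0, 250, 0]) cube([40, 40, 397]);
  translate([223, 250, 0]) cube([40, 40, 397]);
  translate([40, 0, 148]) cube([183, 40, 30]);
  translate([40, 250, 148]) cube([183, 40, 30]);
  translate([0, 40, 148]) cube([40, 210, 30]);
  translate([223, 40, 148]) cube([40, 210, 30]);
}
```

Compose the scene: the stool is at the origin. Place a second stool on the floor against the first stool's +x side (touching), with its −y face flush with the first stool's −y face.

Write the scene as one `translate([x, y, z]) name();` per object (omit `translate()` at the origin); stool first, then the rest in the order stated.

stool();
translate([337, 0, 0]) stool_2();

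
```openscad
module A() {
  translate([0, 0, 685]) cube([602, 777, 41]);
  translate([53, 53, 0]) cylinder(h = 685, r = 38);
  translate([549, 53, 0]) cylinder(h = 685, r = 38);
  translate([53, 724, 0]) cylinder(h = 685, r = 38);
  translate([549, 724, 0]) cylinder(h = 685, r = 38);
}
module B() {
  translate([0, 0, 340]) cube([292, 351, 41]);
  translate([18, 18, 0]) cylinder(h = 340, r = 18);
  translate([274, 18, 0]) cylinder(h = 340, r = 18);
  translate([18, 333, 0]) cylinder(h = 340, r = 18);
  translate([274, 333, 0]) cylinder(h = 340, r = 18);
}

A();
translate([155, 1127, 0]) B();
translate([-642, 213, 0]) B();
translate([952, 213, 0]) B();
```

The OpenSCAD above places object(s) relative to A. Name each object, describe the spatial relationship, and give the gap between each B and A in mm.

A is a table. B is a stool. Three stools sit around the table at the +y, −x, +x sides. The gap between each stool and the table is 350 mm.

Each stool's nearest face is 350 mm from the table's bounding box.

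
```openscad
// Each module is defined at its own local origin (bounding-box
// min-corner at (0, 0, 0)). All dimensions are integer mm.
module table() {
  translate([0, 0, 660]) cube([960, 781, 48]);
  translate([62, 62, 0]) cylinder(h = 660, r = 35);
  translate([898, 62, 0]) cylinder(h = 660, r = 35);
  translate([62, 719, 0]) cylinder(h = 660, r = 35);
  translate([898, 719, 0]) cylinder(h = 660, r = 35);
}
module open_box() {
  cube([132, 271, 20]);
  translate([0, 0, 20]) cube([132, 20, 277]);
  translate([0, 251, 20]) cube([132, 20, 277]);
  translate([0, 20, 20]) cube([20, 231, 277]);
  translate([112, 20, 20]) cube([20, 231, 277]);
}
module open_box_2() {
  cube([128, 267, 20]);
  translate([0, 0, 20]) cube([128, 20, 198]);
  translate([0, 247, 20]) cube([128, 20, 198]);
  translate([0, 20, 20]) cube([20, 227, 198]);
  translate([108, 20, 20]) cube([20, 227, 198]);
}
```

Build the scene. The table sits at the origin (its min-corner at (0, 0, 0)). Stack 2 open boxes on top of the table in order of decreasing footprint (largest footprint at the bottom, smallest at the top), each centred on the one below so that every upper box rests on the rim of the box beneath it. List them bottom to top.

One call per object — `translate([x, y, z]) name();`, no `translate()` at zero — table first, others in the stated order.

table();
translate([414, 255, 708]) open_box();
translate([416, 257, 1005]) open_box_2();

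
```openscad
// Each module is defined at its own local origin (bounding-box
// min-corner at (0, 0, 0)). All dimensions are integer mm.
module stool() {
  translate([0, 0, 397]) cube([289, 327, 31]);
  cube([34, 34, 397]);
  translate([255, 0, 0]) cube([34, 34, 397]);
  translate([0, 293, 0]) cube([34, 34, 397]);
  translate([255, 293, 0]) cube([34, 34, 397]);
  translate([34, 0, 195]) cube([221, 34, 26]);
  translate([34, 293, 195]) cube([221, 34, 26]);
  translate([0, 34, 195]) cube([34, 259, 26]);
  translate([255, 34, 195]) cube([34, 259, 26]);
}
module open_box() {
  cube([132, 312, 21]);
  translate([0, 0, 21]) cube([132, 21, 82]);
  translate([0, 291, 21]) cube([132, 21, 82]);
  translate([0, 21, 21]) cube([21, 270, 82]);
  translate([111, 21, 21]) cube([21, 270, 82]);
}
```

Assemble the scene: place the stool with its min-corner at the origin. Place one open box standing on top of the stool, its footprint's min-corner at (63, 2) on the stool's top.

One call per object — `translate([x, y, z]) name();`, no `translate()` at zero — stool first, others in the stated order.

stool();
translate([63, 2, 428]) open_box();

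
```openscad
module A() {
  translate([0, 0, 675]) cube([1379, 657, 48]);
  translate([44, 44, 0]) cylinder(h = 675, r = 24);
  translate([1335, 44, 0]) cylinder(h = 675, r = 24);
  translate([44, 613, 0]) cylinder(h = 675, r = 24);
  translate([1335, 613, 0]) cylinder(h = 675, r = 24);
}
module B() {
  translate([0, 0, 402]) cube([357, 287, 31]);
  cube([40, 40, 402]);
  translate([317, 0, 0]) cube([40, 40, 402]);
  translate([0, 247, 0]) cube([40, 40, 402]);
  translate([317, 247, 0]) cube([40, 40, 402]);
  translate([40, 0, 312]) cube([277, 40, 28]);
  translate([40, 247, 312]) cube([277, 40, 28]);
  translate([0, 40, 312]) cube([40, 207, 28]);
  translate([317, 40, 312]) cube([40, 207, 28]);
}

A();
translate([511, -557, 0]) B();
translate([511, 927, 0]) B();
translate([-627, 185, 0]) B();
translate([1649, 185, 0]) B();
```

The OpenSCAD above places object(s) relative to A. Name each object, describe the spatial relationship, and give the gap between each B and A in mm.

A is a table. B is a stool. Four stools sit around the table at the −y, +y, −x, +x sides. The gap between each stool and the table is 270 mm.

Each stool's nearest face is 270 mm from the table's bounding box.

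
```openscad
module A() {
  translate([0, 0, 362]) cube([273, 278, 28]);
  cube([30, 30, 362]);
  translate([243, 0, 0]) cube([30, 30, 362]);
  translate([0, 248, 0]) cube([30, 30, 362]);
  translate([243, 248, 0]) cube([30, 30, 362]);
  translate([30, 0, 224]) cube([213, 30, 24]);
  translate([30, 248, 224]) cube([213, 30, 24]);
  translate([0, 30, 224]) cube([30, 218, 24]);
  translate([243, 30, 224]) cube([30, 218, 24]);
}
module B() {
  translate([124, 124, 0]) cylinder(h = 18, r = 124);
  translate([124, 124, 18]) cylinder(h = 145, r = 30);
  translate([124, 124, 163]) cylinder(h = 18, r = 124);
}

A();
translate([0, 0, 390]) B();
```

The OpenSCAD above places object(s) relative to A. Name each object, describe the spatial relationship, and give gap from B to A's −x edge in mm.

A is a stool. B is a spool. The spool is on top of the stool. The gap from the spool to the stool's −x edge is 0 mm.

The spool's min-x is at 0; the stool's min-x is 0; gap = 0 mm.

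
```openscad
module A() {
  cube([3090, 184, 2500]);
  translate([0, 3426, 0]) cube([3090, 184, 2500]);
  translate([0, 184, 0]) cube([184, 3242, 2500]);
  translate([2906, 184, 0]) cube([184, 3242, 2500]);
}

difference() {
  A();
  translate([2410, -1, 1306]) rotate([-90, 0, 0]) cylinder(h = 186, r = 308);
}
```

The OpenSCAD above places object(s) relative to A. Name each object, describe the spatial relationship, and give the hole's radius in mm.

A is a house frame. The house frame has a circular hole through its front wall. The hole's radius is 308 mm.

The subtracted cylinder has r = 308 mm.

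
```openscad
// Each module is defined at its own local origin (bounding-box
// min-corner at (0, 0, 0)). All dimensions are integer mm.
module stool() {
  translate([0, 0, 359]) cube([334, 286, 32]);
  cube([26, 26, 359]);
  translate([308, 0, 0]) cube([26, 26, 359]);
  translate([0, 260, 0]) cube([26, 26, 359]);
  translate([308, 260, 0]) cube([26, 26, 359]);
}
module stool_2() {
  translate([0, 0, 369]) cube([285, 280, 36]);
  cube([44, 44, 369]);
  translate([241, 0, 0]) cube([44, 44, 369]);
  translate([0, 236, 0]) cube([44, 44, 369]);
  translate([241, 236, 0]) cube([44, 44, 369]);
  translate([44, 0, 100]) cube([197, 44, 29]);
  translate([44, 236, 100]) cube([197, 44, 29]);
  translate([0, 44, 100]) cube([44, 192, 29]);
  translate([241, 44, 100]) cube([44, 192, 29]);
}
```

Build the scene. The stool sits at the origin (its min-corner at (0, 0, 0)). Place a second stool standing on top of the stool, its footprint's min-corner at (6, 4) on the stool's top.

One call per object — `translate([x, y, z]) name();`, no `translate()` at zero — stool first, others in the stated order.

stool();
translate([6, 4, 391]) stool_2();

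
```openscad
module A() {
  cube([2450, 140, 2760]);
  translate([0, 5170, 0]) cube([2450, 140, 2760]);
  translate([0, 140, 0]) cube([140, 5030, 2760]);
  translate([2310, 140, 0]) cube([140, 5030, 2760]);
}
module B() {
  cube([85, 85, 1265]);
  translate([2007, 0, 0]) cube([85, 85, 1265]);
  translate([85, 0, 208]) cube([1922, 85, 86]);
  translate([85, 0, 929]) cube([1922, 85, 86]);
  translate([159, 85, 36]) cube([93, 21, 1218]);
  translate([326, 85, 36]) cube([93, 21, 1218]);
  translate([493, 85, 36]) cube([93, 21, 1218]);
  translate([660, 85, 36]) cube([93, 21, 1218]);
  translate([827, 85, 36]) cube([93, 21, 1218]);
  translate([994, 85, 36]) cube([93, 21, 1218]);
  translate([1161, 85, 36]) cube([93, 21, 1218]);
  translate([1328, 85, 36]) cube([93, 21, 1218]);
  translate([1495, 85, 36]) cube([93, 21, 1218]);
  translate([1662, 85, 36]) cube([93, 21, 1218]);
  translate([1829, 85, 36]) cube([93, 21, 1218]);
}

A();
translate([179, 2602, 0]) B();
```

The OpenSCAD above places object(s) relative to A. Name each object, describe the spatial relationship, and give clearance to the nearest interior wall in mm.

Clearances: x = 39, y = 2462; minimum 39 mm.

A is a house frame. B is a fence section. The fence section sits inside the house frame, centred. The clearance to the nearest interior wall is 39 mm.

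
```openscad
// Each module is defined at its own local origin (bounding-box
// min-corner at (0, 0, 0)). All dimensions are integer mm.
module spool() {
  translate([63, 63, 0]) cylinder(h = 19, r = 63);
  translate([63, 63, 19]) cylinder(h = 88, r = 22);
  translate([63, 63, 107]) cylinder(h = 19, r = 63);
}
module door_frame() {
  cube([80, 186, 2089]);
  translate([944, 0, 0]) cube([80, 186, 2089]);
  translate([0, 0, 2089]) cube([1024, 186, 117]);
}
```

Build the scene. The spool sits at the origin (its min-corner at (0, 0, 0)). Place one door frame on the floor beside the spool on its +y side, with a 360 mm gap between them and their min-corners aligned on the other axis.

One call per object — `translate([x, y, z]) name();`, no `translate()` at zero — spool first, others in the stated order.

spool();
translate([0, 486, 0]) door_frame();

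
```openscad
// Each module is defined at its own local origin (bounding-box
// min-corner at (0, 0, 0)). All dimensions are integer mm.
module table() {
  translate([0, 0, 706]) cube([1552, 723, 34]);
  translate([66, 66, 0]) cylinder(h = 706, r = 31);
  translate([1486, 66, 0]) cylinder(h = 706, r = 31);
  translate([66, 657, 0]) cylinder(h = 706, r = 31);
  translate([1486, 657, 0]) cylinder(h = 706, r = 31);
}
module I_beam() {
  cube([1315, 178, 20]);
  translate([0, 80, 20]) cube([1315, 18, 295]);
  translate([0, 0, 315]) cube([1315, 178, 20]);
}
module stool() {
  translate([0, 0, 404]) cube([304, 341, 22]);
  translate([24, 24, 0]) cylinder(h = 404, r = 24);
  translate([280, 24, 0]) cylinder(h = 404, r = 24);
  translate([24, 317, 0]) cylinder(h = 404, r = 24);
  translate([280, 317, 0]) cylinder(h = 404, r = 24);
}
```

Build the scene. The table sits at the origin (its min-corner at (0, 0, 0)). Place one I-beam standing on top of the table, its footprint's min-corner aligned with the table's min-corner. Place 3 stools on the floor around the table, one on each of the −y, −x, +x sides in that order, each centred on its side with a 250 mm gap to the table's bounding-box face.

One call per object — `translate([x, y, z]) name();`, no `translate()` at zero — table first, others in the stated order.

table();
translate([0, 0, 740]) I_beam();
translate([624, -591, 0]) stool();
translate([-554, 191, 0]) stool();
translate([1802, 191, 0]) stool();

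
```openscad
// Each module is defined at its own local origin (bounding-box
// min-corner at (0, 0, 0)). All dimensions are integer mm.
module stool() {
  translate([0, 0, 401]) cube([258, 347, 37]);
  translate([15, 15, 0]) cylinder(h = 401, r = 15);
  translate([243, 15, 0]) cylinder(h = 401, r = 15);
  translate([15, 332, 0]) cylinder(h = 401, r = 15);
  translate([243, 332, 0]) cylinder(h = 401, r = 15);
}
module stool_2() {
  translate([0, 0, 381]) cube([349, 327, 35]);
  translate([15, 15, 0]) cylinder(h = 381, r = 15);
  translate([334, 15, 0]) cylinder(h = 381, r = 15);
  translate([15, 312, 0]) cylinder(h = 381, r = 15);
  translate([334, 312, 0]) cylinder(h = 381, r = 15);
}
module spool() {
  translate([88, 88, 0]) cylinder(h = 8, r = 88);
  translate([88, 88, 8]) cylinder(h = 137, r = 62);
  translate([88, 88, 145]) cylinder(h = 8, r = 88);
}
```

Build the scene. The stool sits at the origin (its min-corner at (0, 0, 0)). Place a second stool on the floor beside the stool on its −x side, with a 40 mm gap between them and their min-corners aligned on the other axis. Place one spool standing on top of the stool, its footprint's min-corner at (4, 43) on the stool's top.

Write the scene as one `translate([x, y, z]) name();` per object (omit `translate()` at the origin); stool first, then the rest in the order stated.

stool();
translate([-389, 0, 0]) stool_2();
translate([4, 43, 438]) spool();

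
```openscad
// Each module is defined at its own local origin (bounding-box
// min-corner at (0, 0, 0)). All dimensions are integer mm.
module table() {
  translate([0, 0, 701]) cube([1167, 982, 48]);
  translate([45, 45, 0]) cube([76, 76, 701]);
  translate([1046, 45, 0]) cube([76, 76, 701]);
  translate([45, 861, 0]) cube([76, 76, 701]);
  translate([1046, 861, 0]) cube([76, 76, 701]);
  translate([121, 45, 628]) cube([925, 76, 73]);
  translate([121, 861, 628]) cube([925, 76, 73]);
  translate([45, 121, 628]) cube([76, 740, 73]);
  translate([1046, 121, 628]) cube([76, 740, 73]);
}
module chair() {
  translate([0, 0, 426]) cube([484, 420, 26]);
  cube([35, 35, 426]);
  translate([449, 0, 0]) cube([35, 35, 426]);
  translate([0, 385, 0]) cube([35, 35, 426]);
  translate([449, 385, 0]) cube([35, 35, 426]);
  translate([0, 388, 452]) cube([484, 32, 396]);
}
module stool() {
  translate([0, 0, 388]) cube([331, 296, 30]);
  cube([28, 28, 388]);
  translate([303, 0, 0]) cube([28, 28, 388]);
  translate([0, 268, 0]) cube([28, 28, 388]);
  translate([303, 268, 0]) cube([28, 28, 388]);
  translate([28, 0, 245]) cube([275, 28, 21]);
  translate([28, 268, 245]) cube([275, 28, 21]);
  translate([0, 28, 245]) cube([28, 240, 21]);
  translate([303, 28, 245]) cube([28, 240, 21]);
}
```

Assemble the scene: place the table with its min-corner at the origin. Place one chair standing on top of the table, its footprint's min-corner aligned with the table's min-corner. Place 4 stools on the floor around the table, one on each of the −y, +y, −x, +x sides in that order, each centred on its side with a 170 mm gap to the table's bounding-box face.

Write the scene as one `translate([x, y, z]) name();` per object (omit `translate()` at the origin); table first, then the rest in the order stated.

table();
translate([0, 0, 749]) chair();
translate([418, -466, 0]) stool();
translate([418, 1152, 0]) stool();
translate([-501, 343, 0]) stool();
translate([1337, 343, 0]) stool();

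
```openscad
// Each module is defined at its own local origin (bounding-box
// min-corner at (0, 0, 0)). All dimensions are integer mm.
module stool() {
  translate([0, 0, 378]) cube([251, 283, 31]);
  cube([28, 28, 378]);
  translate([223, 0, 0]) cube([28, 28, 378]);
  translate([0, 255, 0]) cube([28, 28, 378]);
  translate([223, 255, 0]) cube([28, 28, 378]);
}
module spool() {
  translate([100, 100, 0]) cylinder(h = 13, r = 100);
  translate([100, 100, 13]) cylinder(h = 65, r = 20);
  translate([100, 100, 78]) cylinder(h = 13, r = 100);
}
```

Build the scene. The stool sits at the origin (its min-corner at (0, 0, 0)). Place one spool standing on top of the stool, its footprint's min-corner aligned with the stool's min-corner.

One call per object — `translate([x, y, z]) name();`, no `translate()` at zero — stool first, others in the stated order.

stool();
translate([0, 0, 409]) spool();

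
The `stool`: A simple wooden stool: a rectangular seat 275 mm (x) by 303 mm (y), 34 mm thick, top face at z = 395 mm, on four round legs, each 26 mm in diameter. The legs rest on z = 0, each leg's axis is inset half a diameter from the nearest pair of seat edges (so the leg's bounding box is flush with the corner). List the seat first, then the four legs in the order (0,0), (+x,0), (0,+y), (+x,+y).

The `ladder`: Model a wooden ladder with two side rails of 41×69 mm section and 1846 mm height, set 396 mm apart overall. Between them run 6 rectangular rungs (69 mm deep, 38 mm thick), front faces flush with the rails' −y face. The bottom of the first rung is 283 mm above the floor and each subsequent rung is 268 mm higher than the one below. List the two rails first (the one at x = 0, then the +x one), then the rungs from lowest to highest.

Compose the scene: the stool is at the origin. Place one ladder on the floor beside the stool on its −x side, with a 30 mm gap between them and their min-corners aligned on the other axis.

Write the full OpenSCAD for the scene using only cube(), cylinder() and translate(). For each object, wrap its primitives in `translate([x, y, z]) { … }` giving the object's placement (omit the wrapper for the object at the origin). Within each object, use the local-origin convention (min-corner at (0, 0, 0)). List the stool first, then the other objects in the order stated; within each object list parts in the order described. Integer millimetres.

translate([0, 0, 361]) cube([275, 303, 34]);
translate([13, 13, 0]) cylinder(h = 361, r = 13);
translate([262, 13, 0]) cylinder(h = 361, r = 13);
translate([13, 290, 0]) cylinder(h = 361, r = 13);
translate([262, 290, 0]) cylinder(h = 361, r = 13);
translate([-426, 0, 0]) {
  cube([41, 69, 1846]);
  translate([355, 0, 0]) cube([41, 69, 1846]);
  translate([41, 0, 283]) cube([314, 69, 38]);
  translate([41, 0, 551]) cube([314, 69, 38]);
  translate([41, 0, 819]) cube([314, 69, 38]);
  translate([41, 0, 1087]) cube([314, 69, 38]);
  translate([41, 0, 1355]) cube([314, 69, 38]);
  translate([41, 0, 1623]) cube([314, 69, 38]);
}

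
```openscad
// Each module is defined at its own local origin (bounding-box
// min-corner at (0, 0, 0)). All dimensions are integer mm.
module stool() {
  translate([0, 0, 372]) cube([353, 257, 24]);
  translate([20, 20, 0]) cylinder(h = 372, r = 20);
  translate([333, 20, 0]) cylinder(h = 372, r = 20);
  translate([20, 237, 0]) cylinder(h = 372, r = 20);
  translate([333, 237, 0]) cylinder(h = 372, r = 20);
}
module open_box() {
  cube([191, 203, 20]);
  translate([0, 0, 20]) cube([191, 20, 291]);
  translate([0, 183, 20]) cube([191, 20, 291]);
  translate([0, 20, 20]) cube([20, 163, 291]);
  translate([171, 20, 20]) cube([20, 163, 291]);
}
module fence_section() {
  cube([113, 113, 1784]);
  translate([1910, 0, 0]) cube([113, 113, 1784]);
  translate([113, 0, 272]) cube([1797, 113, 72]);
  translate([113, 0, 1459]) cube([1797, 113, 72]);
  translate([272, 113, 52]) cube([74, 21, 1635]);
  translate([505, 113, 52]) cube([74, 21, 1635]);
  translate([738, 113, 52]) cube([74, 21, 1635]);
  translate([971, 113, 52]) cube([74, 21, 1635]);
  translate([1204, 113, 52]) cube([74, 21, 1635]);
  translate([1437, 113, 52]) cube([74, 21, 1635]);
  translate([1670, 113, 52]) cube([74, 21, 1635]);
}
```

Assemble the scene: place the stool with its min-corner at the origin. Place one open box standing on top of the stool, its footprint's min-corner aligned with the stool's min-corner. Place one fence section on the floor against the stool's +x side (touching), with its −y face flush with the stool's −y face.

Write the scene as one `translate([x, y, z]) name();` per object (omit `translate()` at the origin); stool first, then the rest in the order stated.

stool();
translate([0, 0, 396]) open_box();
translate([353, 0, 0]) fence_section();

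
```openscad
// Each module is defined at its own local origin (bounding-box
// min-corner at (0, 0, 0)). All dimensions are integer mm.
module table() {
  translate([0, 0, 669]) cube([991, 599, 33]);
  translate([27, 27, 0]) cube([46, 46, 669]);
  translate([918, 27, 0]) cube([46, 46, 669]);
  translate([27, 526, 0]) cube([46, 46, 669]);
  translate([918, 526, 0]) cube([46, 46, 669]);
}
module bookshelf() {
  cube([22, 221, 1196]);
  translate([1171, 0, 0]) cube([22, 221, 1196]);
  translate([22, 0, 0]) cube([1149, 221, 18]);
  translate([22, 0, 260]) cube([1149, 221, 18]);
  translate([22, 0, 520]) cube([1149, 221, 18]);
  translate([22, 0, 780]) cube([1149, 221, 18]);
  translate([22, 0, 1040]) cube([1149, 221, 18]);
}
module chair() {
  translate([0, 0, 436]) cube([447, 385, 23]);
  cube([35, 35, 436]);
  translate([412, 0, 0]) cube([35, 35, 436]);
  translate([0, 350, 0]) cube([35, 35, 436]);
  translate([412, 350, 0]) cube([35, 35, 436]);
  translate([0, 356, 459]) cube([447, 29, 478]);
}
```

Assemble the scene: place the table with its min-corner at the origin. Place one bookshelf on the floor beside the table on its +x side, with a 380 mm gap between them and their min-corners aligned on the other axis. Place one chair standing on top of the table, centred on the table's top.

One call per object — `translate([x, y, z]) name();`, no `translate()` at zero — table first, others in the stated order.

table();
translate([1371, 0, 0]) bookshelf();
translate([272, 107, 702]) chair();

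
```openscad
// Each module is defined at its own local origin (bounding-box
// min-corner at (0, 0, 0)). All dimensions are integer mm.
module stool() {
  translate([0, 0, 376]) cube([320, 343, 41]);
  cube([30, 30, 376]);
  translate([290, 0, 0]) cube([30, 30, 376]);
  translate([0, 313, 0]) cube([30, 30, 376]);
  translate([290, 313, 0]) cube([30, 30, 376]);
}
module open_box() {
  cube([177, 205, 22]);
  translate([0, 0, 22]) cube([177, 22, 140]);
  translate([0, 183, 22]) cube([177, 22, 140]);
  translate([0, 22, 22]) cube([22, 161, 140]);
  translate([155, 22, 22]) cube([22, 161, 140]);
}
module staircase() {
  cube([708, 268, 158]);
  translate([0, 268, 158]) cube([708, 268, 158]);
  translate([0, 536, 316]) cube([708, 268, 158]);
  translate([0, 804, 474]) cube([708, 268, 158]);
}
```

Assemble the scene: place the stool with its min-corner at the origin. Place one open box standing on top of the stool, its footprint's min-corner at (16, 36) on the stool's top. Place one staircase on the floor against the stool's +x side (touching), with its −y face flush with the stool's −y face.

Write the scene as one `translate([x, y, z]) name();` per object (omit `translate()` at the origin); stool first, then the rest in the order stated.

stool();
translate([16, 36, 417]) open_box();
translate([320, 0, 0]) staircase();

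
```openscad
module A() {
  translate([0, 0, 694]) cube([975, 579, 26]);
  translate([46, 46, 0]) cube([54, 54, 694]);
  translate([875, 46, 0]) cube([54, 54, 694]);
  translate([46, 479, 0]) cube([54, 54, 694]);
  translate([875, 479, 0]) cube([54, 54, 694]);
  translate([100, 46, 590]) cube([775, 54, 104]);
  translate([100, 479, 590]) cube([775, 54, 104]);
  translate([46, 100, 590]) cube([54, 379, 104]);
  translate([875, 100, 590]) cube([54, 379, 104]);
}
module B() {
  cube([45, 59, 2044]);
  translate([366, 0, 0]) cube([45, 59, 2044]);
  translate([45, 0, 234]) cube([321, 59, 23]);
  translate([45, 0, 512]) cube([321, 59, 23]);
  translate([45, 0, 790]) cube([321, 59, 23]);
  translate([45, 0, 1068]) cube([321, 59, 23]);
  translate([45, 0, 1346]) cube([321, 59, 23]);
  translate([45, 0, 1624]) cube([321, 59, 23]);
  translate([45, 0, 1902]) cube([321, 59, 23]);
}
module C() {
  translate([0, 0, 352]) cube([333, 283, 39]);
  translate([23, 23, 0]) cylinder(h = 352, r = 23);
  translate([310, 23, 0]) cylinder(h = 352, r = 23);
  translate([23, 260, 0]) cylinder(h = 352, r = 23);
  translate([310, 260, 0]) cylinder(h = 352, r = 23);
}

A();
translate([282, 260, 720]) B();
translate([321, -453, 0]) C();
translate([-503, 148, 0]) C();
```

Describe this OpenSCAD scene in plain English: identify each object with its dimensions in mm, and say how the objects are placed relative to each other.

A is a rectangular dining table. The top is 975×579×26 mm with its upper surface at z = 720 mm. It stands on four 54×54 mm square legs, each inset 46 mm from the nearest pair of top edges, running from the floor to the underside of the top. Four apron rails, 54 mm thick and 104 mm tall, run between adjacent legs with their top edges flush with the underside of the top and their outer faces flush with the legs' outer faces.

B is a wooden ladder with two side rails of 45×59 mm section and 2044 mm height, set 411 mm apart overall. Between them run 7 rectangular rungs (59 mm deep, 23 mm thick), front faces flush with the rails' −y face. The bottom of the first rung is 234 mm above the floor and each subsequent rung is 278 mm higher than the one below.

C is a four-legged stool. The seat is a 333×283×39 mm slab whose top surface is at z = 391 mm; four round legs, each 46 mm in diameter, run from the floor (z = 0) to the underside of the seat, each leg's axis is inset half a diameter from the nearest pair of seat edges (so the leg's bounding box is flush with the corner).

The ladder is on top of the table, centred. Two stools sit around the table at the −y, −x sides.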